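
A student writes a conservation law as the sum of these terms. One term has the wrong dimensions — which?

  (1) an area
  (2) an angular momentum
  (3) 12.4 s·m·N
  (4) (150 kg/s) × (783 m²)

(1)

Dimensions:
  (1) [area] = m²
  (2) [angular momentum] = kg·m²·s⁻¹
  (3) N·m·s = kg·m·s⁻²·m·s = kg·m²·s⁻¹
  (4) [kg·s⁻¹] · [m²] = kg·m²·s⁻¹
All reduce to kg·m²·s⁻¹ except (1), which is m².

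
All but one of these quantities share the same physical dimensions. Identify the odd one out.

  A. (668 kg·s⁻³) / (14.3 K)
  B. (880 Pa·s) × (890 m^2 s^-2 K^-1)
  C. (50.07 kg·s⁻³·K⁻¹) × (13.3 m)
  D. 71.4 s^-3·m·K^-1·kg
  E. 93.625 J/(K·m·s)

A.

Reduce each to base SI dimensions:
  A. [kg·s⁻³] / [K] = kg·s⁻³·K⁻¹
  B. [kg·m⁻¹·s⁻¹] · [m²·s⁻²·K⁻¹] = kg·m·s⁻³·K⁻¹
  C. [kg·s⁻³·K⁻¹] · [m] = kg·m·s⁻³·K⁻¹
  D. kg·m·s⁻³·K⁻¹
  E. J·s⁻¹·m⁻¹·K⁻¹ = N·m·s⁻¹·m⁻¹·K⁻¹ = kg·m·s⁻³·K⁻¹
All reduce to kg·m·s⁻³·K⁻¹ except A., which is kg·s⁻³·K⁻¹.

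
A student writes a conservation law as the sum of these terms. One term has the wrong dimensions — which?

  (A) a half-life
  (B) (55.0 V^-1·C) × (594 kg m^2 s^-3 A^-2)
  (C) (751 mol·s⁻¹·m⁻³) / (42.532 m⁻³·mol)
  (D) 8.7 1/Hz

(C)

Work out the base dimensions of each:
  (A) [half-life] = s
  (B) [kg⁻¹·m⁻²·s⁴·A²] · [kg·m²·s⁻³·A⁻²] = s
  (C) [m⁻³·s⁻¹·mol] / [m⁻³·mol] = s⁻¹
  (D) Hz⁻¹ = (s⁻¹)⁻¹ = s
All reduce to s except (C), which is s⁻¹.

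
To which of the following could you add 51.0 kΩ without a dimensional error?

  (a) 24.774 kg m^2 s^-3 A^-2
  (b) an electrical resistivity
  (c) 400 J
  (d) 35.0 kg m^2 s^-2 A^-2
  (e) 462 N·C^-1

(a)

Reference: Ω = V·A⁻¹ = kg·m²·s⁻³·A⁻².
Each option:
  (a) kg·m²·s⁻³·A⁻²  ← same
  (b) [electrical resistivity] = kg·m³·s⁻³·A⁻²
  (c) J = N·m = kg·m²·s⁻²
  (d) kg·m²·s⁻²·A⁻²
  (e) N·C⁻¹ = kg·m·s⁻²·(s·A)⁻¹ = kg·m·s⁻³·A⁻¹
Only (a) matches kg·m²·s⁻³·A⁻².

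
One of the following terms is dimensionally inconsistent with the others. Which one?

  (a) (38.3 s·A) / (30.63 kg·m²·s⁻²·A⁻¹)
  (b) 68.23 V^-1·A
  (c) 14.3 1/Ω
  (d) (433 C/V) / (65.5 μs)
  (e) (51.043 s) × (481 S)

Expand each in SI base units:
  (a) [s·A] / [kg·m²·s⁻²·A⁻¹] = kg⁻¹·m⁻²·s³·A²
  (b) A·V⁻¹ = A·(J·C⁻¹)⁻¹ = kg⁻¹·m⁻²·s³·A²
  (c) Ω⁻¹ = (V·A⁻¹)⁻¹ = kg⁻¹·m⁻²·s³·A²
  (d) [kg⁻¹·m⁻²·s⁴·A²] / [s] = kg⁻¹·m⁻²·s³·A²
  (e) [s] · [kg⁻¹·m⁻²·s³·A²] = kg⁻¹·m⁻²·s⁴·A²
All reduce to kg⁻¹·m⁻²·s³·A² except (e), which is kg⁻¹·m⁻²·s⁴·A².

(e)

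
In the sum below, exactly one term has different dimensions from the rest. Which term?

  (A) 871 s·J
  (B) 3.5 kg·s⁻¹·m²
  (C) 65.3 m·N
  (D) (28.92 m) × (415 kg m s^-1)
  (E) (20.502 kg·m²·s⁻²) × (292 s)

Reduce each to base SI dimensions:
  (A) J·s = N·m·s = kg·m²·s⁻¹
  (B) kg·m²·s⁻¹
  (C) N·m = kg·m·s⁻²·m = kg·m²·s⁻²
  (D) [m] · [kg·m·s⁻¹] = kg·m²·s⁻¹
  (E) [kg·m²·s⁻²] · [s] = kg·m²·s⁻¹
All reduce to kg·m²·s⁻¹ except (C), which is kg·m²·s⁻².

(C)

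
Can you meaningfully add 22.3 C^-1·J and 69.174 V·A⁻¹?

No

In SI base units:
  22.3 C^-1·J:  J·C⁻¹ = N·m·(s·A)⁻¹ = kg·m²·s⁻³·A⁻¹
  69.174 V·A⁻¹:  V·A⁻¹ = J·C⁻¹·A⁻¹ = kg·m²·s⁻³·A⁻²
kg·m²·s⁻³·A⁻¹ ≠ kg·m²·s⁻³·A⁻², so they cannot be added.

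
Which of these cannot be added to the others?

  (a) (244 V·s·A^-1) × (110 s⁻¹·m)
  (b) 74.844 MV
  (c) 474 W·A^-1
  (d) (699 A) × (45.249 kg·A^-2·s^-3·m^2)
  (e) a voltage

(a)

Dimensions:
  (a) [kg·m²·s⁻²·A⁻²] · [m·s⁻¹] = kg·m³·s⁻³·A⁻²
  (b) V = J·C⁻¹ = kg·m²·s⁻³·A⁻¹
  (c) W·A⁻¹ = J·s⁻¹·A⁻¹ = kg·m²·s⁻³·A⁻¹
  (d) [A] · [kg·m²·s⁻³·A⁻²] = kg·m²·s⁻³·A⁻¹
  (e) [voltage] = kg·m²·s⁻³·A⁻¹
All reduce to kg·m²·s⁻³·A⁻¹ except (a), which is kg·m³·s⁻³·A⁻².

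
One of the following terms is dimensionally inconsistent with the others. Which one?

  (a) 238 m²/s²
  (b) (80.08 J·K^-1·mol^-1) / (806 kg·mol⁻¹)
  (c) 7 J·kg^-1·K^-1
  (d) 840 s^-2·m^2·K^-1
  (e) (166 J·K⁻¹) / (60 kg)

Reduce each to base SI dimensions:
  (a) m²·s⁻²
  (b) [kg·m²·s⁻²·K⁻¹·mol⁻¹] / [kg·mol⁻¹] = m²·s⁻²·K⁻¹
  (c) J·kg⁻¹·K⁻¹ = N·m·kg⁻¹·K⁻¹ = m²·s⁻²·K⁻¹
  (d) m²·s⁻²·K⁻¹
  (e) [kg·m²·s⁻²·K⁻¹] / [kg] = m²·s⁻²·K⁻¹
All reduce to m²·s⁻²·K⁻¹ except (a), which is m²·s⁻².

(a)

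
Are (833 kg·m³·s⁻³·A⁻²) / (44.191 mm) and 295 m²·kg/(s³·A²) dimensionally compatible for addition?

Work out the base dimensions of each:
  (833 kg·m³·s⁻³·A⁻²) / (44.191 mm):  [kg·m³·s⁻³·A⁻²] / [m] = kg·m²·s⁻³·A⁻²
  295 m²·kg/(s³·A²):  kg·m²·s⁻³·A⁻²
Both are kg·m²·s⁻³·A⁻², so they have the same dimensions and can be added.

Yes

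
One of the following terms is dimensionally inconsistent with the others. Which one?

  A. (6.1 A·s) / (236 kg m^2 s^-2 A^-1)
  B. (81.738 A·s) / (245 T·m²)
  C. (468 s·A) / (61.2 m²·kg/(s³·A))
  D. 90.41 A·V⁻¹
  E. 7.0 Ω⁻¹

Expand each in SI base units:
  A. [s·A] / [kg·m²·s⁻²·A⁻¹] = kg⁻¹·m⁻²·s³·A²
  B. [s·A] / [kg·m²·s⁻²·A⁻¹] = kg⁻¹·m⁻²·s³·A²
  C. [s·A] / [kg·m²·s⁻³·A⁻¹] = kg⁻¹·m⁻²·s⁴·A²
  D. A·V⁻¹ = A·(J·C⁻¹)⁻¹ = kg⁻¹·m⁻²·s³·A²
  E. Ω⁻¹ = (V·A⁻¹)⁻¹ = kg⁻¹·m⁻²·s³·A²
All reduce to kg⁻¹·m⁻²·s³·A² except C., which is kg⁻¹·m⁻²·s⁴·A².

C.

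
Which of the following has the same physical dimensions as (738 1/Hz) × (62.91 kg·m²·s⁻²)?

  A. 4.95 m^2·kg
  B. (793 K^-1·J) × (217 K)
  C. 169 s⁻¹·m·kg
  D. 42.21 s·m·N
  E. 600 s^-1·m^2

Reference: [s] · [kg·m²·s⁻²] = kg·m²·s⁻¹.
Each option:
  A. kg·m²
  B. [kg·m²·s⁻²·K⁻¹] · [K] = kg·m²·s⁻²
  C. kg·m·s⁻¹
  D. N·m·s = kg·m·s⁻²·m·s = kg·m²·s⁻¹  ← same
  E. m²·s⁻¹
Only D. matches kg·m²·s⁻¹.

D.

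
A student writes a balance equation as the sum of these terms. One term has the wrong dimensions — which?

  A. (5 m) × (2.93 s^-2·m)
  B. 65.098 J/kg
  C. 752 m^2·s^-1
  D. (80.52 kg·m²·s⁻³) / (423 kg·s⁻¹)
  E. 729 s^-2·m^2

C.

Expand each in SI base units:
  A. [m] · [m·s⁻²] = m²·s⁻²
  B. J·kg⁻¹ = N·m·kg⁻¹ = m²·s⁻²
  C. m²·s⁻¹
  D. [kg·m²·s⁻³] / [kg·s⁻¹] = m²·s⁻²
  E. m²·s⁻²
All reduce to m²·s⁻² except C., which is m²·s⁻¹.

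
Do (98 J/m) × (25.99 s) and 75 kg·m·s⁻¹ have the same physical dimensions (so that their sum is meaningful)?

Expand each in SI base units:
  (98 J/m) × (25.99 s):  [kg·m·s⁻²] · [s] = kg·m·s⁻¹
  75 kg·m·s⁻¹:  kg·m·s⁻¹
Both are kg·m·s⁻¹, so they have the same dimensions and can be added.

Yes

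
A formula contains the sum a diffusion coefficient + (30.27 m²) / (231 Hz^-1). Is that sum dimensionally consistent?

Expand each in SI base units:
  a diffusion coefficient:  [diffusion coefficient] = m²·s⁻¹
  (30.27 m²) / (231 Hz^-1):  [m²] / [s] = m²·s⁻¹
Both are m²·s⁻¹, so they have the same dimensions and can be added.

Yes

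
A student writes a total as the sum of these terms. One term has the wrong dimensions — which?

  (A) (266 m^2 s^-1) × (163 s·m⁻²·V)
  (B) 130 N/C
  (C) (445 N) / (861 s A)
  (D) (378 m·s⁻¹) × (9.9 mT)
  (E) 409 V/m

Reduce each to base SI dimensions:
  (A) [m²·s⁻¹] · [kg·s⁻²·A⁻¹] = kg·m²·s⁻³·A⁻¹
  (B) N·C⁻¹ = kg·m·s⁻²·(s·A)⁻¹ = kg·m·s⁻³·A⁻¹
  (C) [kg·m·s⁻²] / [s·A] = kg·m·s⁻³·A⁻¹
  (D) [m·s⁻¹] · [kg·s⁻²·A⁻¹] = kg·m·s⁻³·A⁻¹
  (E) V·m⁻¹ = J·C⁻¹·m⁻¹ = kg·m·s⁻³·A⁻¹
All reduce to kg·m·s⁻³·A⁻¹ except (A), which is kg·m²·s⁻³·A⁻¹.

(A)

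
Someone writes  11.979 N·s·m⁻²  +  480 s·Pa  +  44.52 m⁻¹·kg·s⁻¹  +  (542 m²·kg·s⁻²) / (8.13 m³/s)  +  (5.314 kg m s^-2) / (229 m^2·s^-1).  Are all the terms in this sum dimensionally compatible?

Yes

Work out the base dimensions of each:
  11.979 N·s·m⁻²:  N·s·m⁻² = kg·m·s⁻²·s·m⁻² = kg·m⁻¹·s⁻¹
  480 s·Pa:  Pa·s = N·m⁻²·s = kg·m⁻¹·s⁻¹
  44.52 m⁻¹·kg·s⁻¹:  kg·m⁻¹·s⁻¹
  (542 m²·kg·s⁻²) / (8.13 m³/s):  [kg·m²·s⁻²] / [m³·s⁻¹] = kg·m⁻¹·s⁻¹
  (5.314 kg m s^-2) / (229 m^2·s^-1):  [kg·m·s⁻²] / [m²·s⁻¹] = kg·m⁻¹·s⁻¹
Every term reduces to kg·m⁻¹·s⁻¹.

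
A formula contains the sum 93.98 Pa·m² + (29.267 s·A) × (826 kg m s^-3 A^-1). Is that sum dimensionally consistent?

Yes

In SI base units:
  93.98 Pa·m²:  Pa·m² = N·m⁻²·m² = kg·m·s⁻²
  (29.267 s·A) × (826 kg m s^-3 A^-1):  [s·A] · [kg·m·s⁻³·A⁻¹] = kg·m·s⁻²
Both are kg·m·s⁻², so they have the same dimensions and can be added.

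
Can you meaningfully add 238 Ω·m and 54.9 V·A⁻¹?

No

In SI base units:
  238 Ω·m:  Ω·m = V·A⁻¹·m = kg·m³·s⁻³·A⁻²
  54.9 V·A⁻¹:  V·A⁻¹ = J·C⁻¹·A⁻¹ = kg·m²·s⁻³·A⁻²
kg·m³·s⁻³·A⁻² ≠ kg·m²·s⁻³·A⁻², so they cannot be added.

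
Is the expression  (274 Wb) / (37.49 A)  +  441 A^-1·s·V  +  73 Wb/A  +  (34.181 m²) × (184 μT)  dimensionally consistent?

No

Expand each in SI base units:
  (274 Wb) / (37.49 A):  [kg·m²·s⁻²·A⁻¹] / [A] = kg·m²·s⁻²·A⁻²
  441 A^-1·s·V:  V·s·A⁻¹ = J·C⁻¹·s·A⁻¹ = kg·m²·s⁻²·A⁻²
  73 Wb/A:  Wb·A⁻¹ = V·s·A⁻¹ = kg·m²·s⁻²·A⁻²
  (34.181 m²) × (184 μT):  [m²] · [kg·s⁻²·A⁻¹] = kg·m²·s⁻²·A⁻¹
The terms do not share a single dimension (kg·m²·s⁻²·A⁻² vs kg·m²·s⁻²·A⁻¹).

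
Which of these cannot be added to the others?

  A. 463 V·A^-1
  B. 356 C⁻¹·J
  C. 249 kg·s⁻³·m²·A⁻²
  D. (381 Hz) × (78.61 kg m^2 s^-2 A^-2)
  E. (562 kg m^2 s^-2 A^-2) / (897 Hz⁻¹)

Dimensions:
  A. V·A⁻¹ = J·C⁻¹·A⁻¹ = kg·m²·s⁻³·A⁻²
  B. J·C⁻¹ = N·m·(s·A)⁻¹ = kg·m²·s⁻³·A⁻¹
  C. kg·m²·s⁻³·A⁻²
  D. [s⁻¹] · [kg·m²·s⁻²·A⁻²] = kg·m²·s⁻³·A⁻²
  E. [kg·m²·s⁻²·A⁻²] / [s] = kg·m²·s⁻³·A⁻²
All reduce to kg·m²·s⁻³·A⁻² except B., which is kg·m²·s⁻³·A⁻¹.

B.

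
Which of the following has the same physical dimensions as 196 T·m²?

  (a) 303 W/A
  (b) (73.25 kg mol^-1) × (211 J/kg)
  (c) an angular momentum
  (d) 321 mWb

(d)

Reference: T·m² = Wb·m⁻²·m² = kg·m²·s⁻²·A⁻¹.
Each option:
  (a) W·A⁻¹ = J·s⁻¹·A⁻¹ = kg·m²·s⁻³·A⁻¹
  (b) [kg·mol⁻¹] · [m²·s⁻²] = kg·m²·s⁻²·mol⁻¹
  (c) [angular momentum] = kg·m²·s⁻¹
  (d) Wb = V·s = kg·m²·s⁻²·A⁻¹  ← same
Only (d) matches kg·m²·s⁻²·A⁻¹.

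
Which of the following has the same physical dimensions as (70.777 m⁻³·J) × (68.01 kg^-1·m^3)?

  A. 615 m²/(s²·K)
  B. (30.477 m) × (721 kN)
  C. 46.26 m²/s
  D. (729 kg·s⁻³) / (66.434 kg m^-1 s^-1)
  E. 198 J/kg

E.

Reference: [kg·m⁻¹·s⁻²] · [kg⁻¹·m³] = m²·s⁻².
Each option:
  A. m²·s⁻²·K⁻¹
  B. [m] · [kg·m·s⁻²] = kg·m²·s⁻²
  C. m²·s⁻¹
  D. [kg·s⁻³] / [kg·m⁻¹·s⁻¹] = m·s⁻²
  E. J·kg⁻¹ = N·m·kg⁻¹ = m²·s⁻²  ← same
Only E. matches m²·s⁻².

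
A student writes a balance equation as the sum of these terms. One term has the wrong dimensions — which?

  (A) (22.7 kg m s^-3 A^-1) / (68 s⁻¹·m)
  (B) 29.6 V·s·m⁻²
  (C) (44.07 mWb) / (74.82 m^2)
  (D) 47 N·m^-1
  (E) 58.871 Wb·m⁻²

(D)

Reduce each to base SI dimensions:
  (A) [kg·m·s⁻³·A⁻¹] / [m·s⁻¹] = kg·s⁻²·A⁻¹
  (B) V·s·m⁻² = J·C⁻¹·s·m⁻² = kg·s⁻²·A⁻¹
  (C) [kg·m²·s⁻²·A⁻¹] / [m²] = kg·s⁻²·A⁻¹
  (D) N·m⁻¹ = kg·m·s⁻²·m⁻¹ = kg·s⁻²
  (E) Wb·m⁻² = V·s·m⁻² = kg·s⁻²·A⁻¹
All reduce to kg·s⁻²·A⁻¹ except (D), which is kg·s⁻².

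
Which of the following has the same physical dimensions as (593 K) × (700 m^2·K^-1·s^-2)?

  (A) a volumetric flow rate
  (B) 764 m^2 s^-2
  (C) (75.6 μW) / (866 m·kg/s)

Reference: [K] · [m²·s⁻²·K⁻¹] = m²·s⁻².
Each option:
  (A) [volumetric flow rate] = m³·s⁻¹
  (B) m²·s⁻²  ← same
  (C) [kg·m²·s⁻³] / [kg·m·s⁻¹] = m·s⁻²
Only (B) matches m²·s⁻².

(B)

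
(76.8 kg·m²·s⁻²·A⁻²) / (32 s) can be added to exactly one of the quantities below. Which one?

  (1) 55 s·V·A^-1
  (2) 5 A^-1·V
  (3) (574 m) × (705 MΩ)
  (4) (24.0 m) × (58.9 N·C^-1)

Reference: [kg·m²·s⁻²·A⁻²] / [s] = kg·m²·s⁻³·A⁻².
Each option:
  (1) V·s·A⁻¹ = J·C⁻¹·s·A⁻¹ = kg·m²·s⁻²·A⁻²
  (2) V·A⁻¹ = J·C⁻¹·A⁻¹ = kg·m²·s⁻³·A⁻²  ← same
  (3) [m] · [kg·m²·s⁻³·A⁻²] = kg·m³·s⁻³·A⁻²
  (4) [m] · [kg·m·s⁻³·A⁻¹] = kg·m²·s⁻³·A⁻¹
Only (2) matches kg·m²·s⁻³·A⁻².

(2)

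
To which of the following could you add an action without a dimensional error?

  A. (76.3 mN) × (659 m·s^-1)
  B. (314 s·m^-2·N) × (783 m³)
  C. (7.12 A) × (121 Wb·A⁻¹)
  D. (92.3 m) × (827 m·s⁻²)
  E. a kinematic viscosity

Reference: [action] = kg·m²·s⁻¹.
Each option:
  A. [kg·m·s⁻²] · [m·s⁻¹] = kg·m²·s⁻³
  B. [kg·m⁻¹·s⁻¹] · [m³] = kg·m²·s⁻¹  ← same
  C. [A] · [kg·m²·s⁻²·A⁻²] = kg·m²·s⁻²·A⁻¹
  D. [m] · [m·s⁻²] = m²·s⁻²
  E. [kinematic viscosity] = m²·s⁻¹
Only B. matches kg·m²·s⁻¹.

B.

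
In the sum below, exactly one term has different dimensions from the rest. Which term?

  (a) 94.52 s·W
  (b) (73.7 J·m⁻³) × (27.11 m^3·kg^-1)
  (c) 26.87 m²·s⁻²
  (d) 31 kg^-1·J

(a)

In SI base units:
  (a) W·s = J·s⁻¹·s = kg·m²·s⁻²
  (b) [kg·m⁻¹·s⁻²] · [kg⁻¹·m³] = m²·s⁻²
  (c) m²·s⁻²
  (d) J·kg⁻¹ = N·m·kg⁻¹ = m²·s⁻²
All reduce to m²·s⁻² except (a), which is kg·m²·s⁻².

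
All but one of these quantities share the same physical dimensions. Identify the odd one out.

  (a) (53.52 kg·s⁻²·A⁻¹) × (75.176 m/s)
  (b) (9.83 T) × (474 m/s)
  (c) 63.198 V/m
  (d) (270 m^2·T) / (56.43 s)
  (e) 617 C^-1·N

(d)

Dimensions:
  (a) [kg·s⁻²·A⁻¹] · [m·s⁻¹] = kg·m·s⁻³·A⁻¹
  (b) [kg·s⁻²·A⁻¹] · [m·s⁻¹] = kg·m·s⁻³·A⁻¹
  (c) V·m⁻¹ = J·C⁻¹·m⁻¹ = kg·m·s⁻³·A⁻¹
  (d) [kg·m²·s⁻²·A⁻¹] / [s] = kg·m²·s⁻³·A⁻¹
  (e) N·C⁻¹ = kg·m·s⁻²·(s·A)⁻¹ = kg·m·s⁻³·A⁻¹
All reduce to kg·m·s⁻³·A⁻¹ except (d), which is kg·m²·s⁻³·A⁻¹.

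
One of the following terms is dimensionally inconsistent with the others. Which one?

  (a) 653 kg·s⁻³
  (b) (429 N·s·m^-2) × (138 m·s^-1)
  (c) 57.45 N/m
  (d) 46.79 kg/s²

In SI base units:
  (a) kg·s⁻³
  (b) [kg·m⁻¹·s⁻¹] · [m·s⁻¹] = kg·s⁻²
  (c) N·m⁻¹ = kg·m·s⁻²·m⁻¹ = kg·s⁻²
  (d) kg·s⁻²
All reduce to kg·s⁻² except (a), which is kg·s⁻³.

(a)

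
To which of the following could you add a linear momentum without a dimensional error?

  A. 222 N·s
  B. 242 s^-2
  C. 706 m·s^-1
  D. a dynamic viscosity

A.

Reference: [linear momentum] = kg·m·s⁻¹.
Each option:
  A. N·s = kg·m·s⁻²·s = kg·m·s⁻¹  ← same
  B. s⁻²
  C. m·s⁻¹
  D. [dynamic viscosity] = kg·m⁻¹·s⁻¹
Only A. matches kg·m·s⁻¹.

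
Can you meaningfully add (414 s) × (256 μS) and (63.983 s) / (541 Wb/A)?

No

Work out the base dimensions of each:
  (414 s) × (256 μS):  [s] · [kg⁻¹·m⁻²·s³·A²] = kg⁻¹·m⁻²·s⁴·A²
  (63.983 s) / (541 Wb/A):  [s] / [kg·m²·s⁻²·A⁻²] = kg⁻¹·m⁻²·s³·A²
kg⁻¹·m⁻²·s⁴·A² ≠ kg⁻¹·m⁻²·s³·A², so they cannot be added.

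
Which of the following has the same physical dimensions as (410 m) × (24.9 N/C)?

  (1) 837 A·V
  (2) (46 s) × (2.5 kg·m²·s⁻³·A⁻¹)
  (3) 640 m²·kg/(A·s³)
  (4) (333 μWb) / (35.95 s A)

(3)

Reference: [m] · [kg·m·s⁻³·A⁻¹] = kg·m²·s⁻³·A⁻¹.
Each option:
  (1) V·A = J·C⁻¹·A = kg·m²·s⁻³
  (2) [s] · [kg·m²·s⁻³·A⁻¹] = kg·m²·s⁻²·A⁻¹
  (3) kg·m²·s⁻³·A⁻¹  ← same
  (4) [kg·m²·s⁻²·A⁻¹] / [s·A] = kg·m²·s⁻³·A⁻²
Only (3) matches kg·m²·s⁻³·A⁻¹.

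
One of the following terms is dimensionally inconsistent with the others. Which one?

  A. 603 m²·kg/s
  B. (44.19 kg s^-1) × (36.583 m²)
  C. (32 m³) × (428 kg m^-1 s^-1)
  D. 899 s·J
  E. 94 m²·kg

E.

Reduce each to base SI dimensions:
  A. kg·m²·s⁻¹
  B. [kg·s⁻¹] · [m²] = kg·m²·s⁻¹
  C. [m³] · [kg·m⁻¹·s⁻¹] = kg·m²·s⁻¹
  D. J·s = N·m·s = kg·m²·s⁻¹
  E. kg·m²
All reduce to kg·m²·s⁻¹ except E., which is kg·m².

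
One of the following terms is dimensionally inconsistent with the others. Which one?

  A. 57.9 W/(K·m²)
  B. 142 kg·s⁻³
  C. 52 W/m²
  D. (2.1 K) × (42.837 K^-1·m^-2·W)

Expand each in SI base units:
  A. W·m⁻²·K⁻¹ = J·s⁻¹·m⁻²·K⁻¹ = kg·s⁻³·K⁻¹
  B. kg·s⁻³
  C. W·m⁻² = J·s⁻¹·m⁻² = kg·s⁻³
  D. [K] · [kg·s⁻³·K⁻¹] = kg·s⁻³
All reduce to kg·s⁻³ except A., which is kg·s⁻³·K⁻¹.

A.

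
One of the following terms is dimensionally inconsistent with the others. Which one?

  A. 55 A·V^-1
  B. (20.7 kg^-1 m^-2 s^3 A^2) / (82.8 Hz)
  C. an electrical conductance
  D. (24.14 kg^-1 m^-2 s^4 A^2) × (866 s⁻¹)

Dimensions:
  A. A·V⁻¹ = A·(J·C⁻¹)⁻¹ = kg⁻¹·m⁻²·s³·A²
  B. [kg⁻¹·m⁻²·s³·A²] / [s⁻¹] = kg⁻¹·m⁻²·s⁴·A²
  C. [electrical conductance] = kg⁻¹·m⁻²·s³·A²
  D. [kg⁻¹·m⁻²·s⁴·A²] · [s⁻¹] = kg⁻¹·m⁻²·s³·A²
All reduce to kg⁻¹·m⁻²·s³·A² except B., which is kg⁻¹·m⁻²·s⁴·A².

B.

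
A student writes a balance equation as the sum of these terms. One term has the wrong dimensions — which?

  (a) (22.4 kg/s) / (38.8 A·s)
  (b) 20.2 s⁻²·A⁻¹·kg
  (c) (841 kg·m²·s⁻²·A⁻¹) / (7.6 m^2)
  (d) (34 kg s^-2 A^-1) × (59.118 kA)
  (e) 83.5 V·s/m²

Reduce each to base SI dimensions:
  (a) [kg·s⁻¹] / [s·A] = kg·s⁻²·A⁻¹
  (b) kg·s⁻²·A⁻¹
  (c) [kg·m²·s⁻²·A⁻¹] / [m²] = kg·s⁻²·A⁻¹
  (d) [kg·s⁻²·A⁻¹] · [A] = kg·s⁻²
  (e) V·s·m⁻² = J·C⁻¹·s·m⁻² = kg·s⁻²·A⁻¹
All reduce to kg·s⁻²·A⁻¹ except (d), which is kg·s⁻².

(d)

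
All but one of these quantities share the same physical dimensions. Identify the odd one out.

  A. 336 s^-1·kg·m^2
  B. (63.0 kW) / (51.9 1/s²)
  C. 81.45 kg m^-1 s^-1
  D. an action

In SI base units:
  A. kg·m²·s⁻¹
  B. [kg·m²·s⁻³] / [s⁻²] = kg·m²·s⁻¹
  C. kg·m⁻¹·s⁻¹
  D. [action] = kg·m²·s⁻¹
All reduce to kg·m²·s⁻¹ except C., which is kg·m⁻¹·s⁻¹.

C.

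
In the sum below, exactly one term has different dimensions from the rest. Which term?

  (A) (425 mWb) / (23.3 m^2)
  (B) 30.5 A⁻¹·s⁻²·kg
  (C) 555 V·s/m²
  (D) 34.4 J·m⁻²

Expand each in SI base units:
  (A) [kg·m²·s⁻²·A⁻¹] / [m²] = kg·s⁻²·A⁻¹
  (B) kg·s⁻²·A⁻¹
  (C) V·s·m⁻² = J·C⁻¹·s·m⁻² = kg·s⁻²·A⁻¹
  (D) J·m⁻² = N·m·m⁻² = kg·s⁻²
All reduce to kg·s⁻²·A⁻¹ except (D), which is kg·s⁻².

(D)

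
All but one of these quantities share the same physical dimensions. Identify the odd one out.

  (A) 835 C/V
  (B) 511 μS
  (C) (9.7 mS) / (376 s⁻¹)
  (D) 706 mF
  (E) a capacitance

Reduce each to base SI dimensions:
  (A) C·V⁻¹ = s·A·(J·C⁻¹)⁻¹ = kg⁻¹·m⁻²·s⁴·A²
  (B) S = Ω⁻¹ = kg⁻¹·m⁻²·s³·A²
  (C) [kg⁻¹·m⁻²·s³·A²] / [s⁻¹] = kg⁻¹·m⁻²·s⁴·A²
  (D) F = C·V⁻¹ = kg⁻¹·m⁻²·s⁴·A²
  (E) [capacitance] = kg⁻¹·m⁻²·s⁴·A²
All reduce to kg⁻¹·m⁻²·s⁴·A² except (B), which is kg⁻¹·m⁻²·s³·A².

(B)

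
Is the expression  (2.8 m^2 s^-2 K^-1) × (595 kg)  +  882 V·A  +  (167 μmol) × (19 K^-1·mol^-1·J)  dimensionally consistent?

No

Work out the base dimensions of each:
  (2.8 m^2 s^-2 K^-1) × (595 kg):  [m²·s⁻²·K⁻¹] · [kg] = kg·m²·s⁻²·K⁻¹
  882 V·A:  V·A = J·C⁻¹·A = kg·m²·s⁻³
  (167 μmol) × (19 K^-1·mol^-1·J):  [mol] · [kg·m²·s⁻²·K⁻¹·mol⁻¹] = kg·m²·s⁻²·K⁻¹
The terms do not share a single dimension (kg·m²·s⁻²·K⁻¹ vs kg·m²·s⁻³).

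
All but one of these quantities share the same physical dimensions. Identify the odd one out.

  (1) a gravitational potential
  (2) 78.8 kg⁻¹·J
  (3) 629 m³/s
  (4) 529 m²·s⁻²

Expand each in SI base units:
  (1) [gravitational potential] = m²·s⁻²
  (2) J·kg⁻¹ = N·m·kg⁻¹ = m²·s⁻²
  (3) m³·s⁻¹
  (4) m²·s⁻²
All reduce to m²·s⁻² except (3), which is m³·s⁻¹.

(3)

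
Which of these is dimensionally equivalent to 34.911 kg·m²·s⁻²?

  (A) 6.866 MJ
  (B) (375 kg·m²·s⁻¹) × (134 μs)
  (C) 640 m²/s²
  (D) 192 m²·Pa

Reference: kg·m²·s⁻².
Each option:
  (A) J = N·m = kg·m²·s⁻²  ← same
  (B) [kg·m²·s⁻¹] · [s] = kg·m²
  (C) m²·s⁻²
  (D) Pa·m² = N·m⁻²·m² = kg·m·s⁻²
Only (A) matches kg·m²·s⁻².

(A)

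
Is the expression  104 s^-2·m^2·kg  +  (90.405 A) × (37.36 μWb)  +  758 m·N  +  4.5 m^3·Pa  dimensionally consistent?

Yes

Dimensions:
  104 s^-2·m^2·kg:  kg·m²·s⁻²
  (90.405 A) × (37.36 μWb):  [A] · [kg·m²·s⁻²·A⁻¹] = kg·m²·s⁻²
  758 m·N:  N·m = kg·m·s⁻²·m = kg·m²·s⁻²
  4.5 m^3·Pa:  Pa·m³ = N·m⁻²·m³ = kg·m²·s⁻²
Every term reduces to kg·m²·s⁻².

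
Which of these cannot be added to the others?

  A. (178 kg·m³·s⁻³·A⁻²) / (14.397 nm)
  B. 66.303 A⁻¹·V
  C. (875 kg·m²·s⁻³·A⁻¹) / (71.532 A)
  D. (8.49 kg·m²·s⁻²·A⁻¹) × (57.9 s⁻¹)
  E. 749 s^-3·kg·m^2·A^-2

D.

In SI base units:
  A. [kg·m³·s⁻³·A⁻²] / [m] = kg·m²·s⁻³·A⁻²
  B. V·A⁻¹ = J·C⁻¹·A⁻¹ = kg·m²·s⁻³·A⁻²
  C. [kg·m²·s⁻³·A⁻¹] / [A] = kg·m²·s⁻³·A⁻²
  D. [kg·m²·s⁻²·A⁻¹] · [s⁻¹] = kg·m²·s⁻³·A⁻¹
  E. kg·m²·s⁻³·A⁻²
All reduce to kg·m²·s⁻³·A⁻² except D., which is kg·m²·s⁻³·A⁻¹.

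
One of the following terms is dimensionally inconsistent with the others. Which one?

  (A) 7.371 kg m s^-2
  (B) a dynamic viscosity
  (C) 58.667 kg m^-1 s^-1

(A)

Dimensions:
  (A) kg·m·s⁻²
  (B) [dynamic viscosity] = kg·m⁻¹·s⁻¹
  (C) kg·m⁻¹·s⁻¹
All reduce to kg·m⁻¹·s⁻¹ except (A), which is kg·m·s⁻².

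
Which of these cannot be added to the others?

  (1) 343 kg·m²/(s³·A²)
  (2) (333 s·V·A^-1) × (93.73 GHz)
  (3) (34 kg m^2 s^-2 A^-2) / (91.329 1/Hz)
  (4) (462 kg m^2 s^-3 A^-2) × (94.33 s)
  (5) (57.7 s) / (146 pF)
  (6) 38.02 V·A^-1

(4)

Dimensions:
  (1) kg·m²·s⁻³·A⁻²
  (2) [kg·m²·s⁻²·A⁻²] · [s⁻¹] = kg·m²·s⁻³·A⁻²
  (3) [kg·m²·s⁻²·A⁻²] / [s] = kg·m²·s⁻³·A⁻²
  (4) [kg·m²·s⁻³·A⁻²] · [s] = kg·m²·s⁻²·A⁻²
  (5) [s] / [kg⁻¹·m⁻²·s⁴·A²] = kg·m²·s⁻³·A⁻²
  (6) V·A⁻¹ = J·C⁻¹·A⁻¹ = kg·m²·s⁻³·A⁻²
All reduce to kg·m²·s⁻³·A⁻² except (4), which is kg·m²·s⁻²·A⁻².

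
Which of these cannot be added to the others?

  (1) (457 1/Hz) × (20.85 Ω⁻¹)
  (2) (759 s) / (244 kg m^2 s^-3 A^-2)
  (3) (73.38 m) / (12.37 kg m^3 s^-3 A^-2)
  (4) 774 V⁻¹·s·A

(3)

Expand each in SI base units:
  (1) [s] · [kg⁻¹·m⁻²·s³·A²] = kg⁻¹·m⁻²·s⁴·A²
  (2) [s] / [kg·m²·s⁻³·A⁻²] = kg⁻¹·m⁻²·s⁴·A²
  (3) [m] / [kg·m³·s⁻³·A⁻²] = kg⁻¹·m⁻²·s³·A²
  (4) A·s·V⁻¹ = A·s·(J·C⁻¹)⁻¹ = kg⁻¹·m⁻²·s⁴·A²
All reduce to kg⁻¹·m⁻²·s⁴·A² except (3), which is kg⁻¹·m⁻²·s³·A².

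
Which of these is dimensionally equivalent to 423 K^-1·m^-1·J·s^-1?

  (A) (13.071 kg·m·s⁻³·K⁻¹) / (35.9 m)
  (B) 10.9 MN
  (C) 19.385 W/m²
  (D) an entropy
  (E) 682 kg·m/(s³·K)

Reference: J·s⁻¹·m⁻¹·K⁻¹ = N·m·s⁻¹·m⁻¹·K⁻¹ = kg·m·s⁻³·K⁻¹.
Each option:
  (A) [kg·m·s⁻³·K⁻¹] / [m] = kg·s⁻³·K⁻¹
  (B) N = kg·m·s⁻²
  (C) W·m⁻² = J·s⁻¹·m⁻² = kg·s⁻³
  (D) [entropy] = kg·m²·s⁻²·K⁻¹
  (E) kg·m·s⁻³·K⁻¹  ← same
Only (E) matches kg·m·s⁻³·K⁻¹.

(E)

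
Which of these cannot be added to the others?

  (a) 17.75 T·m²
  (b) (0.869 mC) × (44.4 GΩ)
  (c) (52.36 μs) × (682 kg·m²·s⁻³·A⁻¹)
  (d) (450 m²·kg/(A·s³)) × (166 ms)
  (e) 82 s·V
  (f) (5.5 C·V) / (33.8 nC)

(f)

Expand each in SI base units:
  (a) T·m² = Wb·m⁻²·m² = kg·m²·s⁻²·A⁻¹
  (b) [s·A] · [kg·m²·s⁻³·A⁻²] = kg·m²·s⁻²·A⁻¹
  (c) [s] · [kg·m²·s⁻³·A⁻¹] = kg·m²·s⁻²·A⁻¹
  (d) [kg·m²·s⁻³·A⁻¹] · [s] = kg·m²·s⁻²·A⁻¹
  (e) V·s = J·C⁻¹·s = kg·m²·s⁻²·A⁻¹
  (f) [kg·m²·s⁻²] / [s·A] = kg·m²·s⁻³·A⁻¹
All reduce to kg·m²·s⁻²·A⁻¹ except (f), which is kg·m²·s⁻³·A⁻¹.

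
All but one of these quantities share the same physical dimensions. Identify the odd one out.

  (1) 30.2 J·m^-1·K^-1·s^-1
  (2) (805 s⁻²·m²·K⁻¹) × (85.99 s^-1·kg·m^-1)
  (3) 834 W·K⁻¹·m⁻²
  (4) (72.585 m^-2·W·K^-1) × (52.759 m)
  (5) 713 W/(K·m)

Reduce each to base SI dimensions:
  (1) J·s⁻¹·m⁻¹·K⁻¹ = N·m·s⁻¹·m⁻¹·K⁻¹ = kg·m·s⁻³·K⁻¹
  (2) [m²·s⁻²·K⁻¹] · [kg·m⁻¹·s⁻¹] = kg·m·s⁻³·K⁻¹
  (3) W·m⁻²·K⁻¹ = J·s⁻¹·m⁻²·K⁻¹ = kg·s⁻³·K⁻¹
  (4) [kg·s⁻³·K⁻¹] · [m] = kg·m·s⁻³·K⁻¹
  (5) W·m⁻¹·K⁻¹ = J·s⁻¹·m⁻¹·K⁻¹ = kg·m·s⁻³·K⁻¹
All reduce to kg·m·s⁻³·K⁻¹ except (3), which is kg·s⁻³·K⁻¹.

(3)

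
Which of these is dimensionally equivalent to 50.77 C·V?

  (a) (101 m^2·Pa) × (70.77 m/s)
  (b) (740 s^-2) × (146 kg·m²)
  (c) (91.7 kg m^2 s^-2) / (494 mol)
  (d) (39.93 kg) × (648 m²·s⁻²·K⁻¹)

Reference: C·V = s·A·J·C⁻¹ = kg·m²·s⁻².
Each option:
  (a) [kg·m·s⁻²] · [m·s⁻¹] = kg·m²·s⁻³
  (b) [s⁻²] · [kg·m²] = kg·m²·s⁻²  ← same
  (c) [kg·m²·s⁻²] / [mol] = kg·m²·s⁻²·mol⁻¹
  (d) [kg] · [m²·s⁻²·K⁻¹] = kg·m²·s⁻²·K⁻¹
Only (b) matches kg·m²·s⁻².

(b)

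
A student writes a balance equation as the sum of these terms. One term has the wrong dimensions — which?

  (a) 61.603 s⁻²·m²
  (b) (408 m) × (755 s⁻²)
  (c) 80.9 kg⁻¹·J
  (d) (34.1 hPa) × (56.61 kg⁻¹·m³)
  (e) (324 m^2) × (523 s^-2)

(b)

Work out the base dimensions of each:
  (a) m²·s⁻²
  (b) [m] · [s⁻²] = m·s⁻²
  (c) J·kg⁻¹ = N·m·kg⁻¹ = m²·s⁻²
  (d) [kg·m⁻¹·s⁻²] · [kg⁻¹·m³] = m²·s⁻²
  (e) [m²] · [s⁻²] = m²·s⁻²
All reduce to m²·s⁻² except (b), which is m·s⁻².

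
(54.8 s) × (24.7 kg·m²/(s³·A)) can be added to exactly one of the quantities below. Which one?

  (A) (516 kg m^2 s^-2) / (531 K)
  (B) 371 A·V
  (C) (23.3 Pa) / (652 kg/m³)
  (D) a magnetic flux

Reference: [s] · [kg·m²·s⁻³·A⁻¹] = kg·m²·s⁻²·A⁻¹.
Each option:
  (A) [kg·m²·s⁻²] / [K] = kg·m²·s⁻²·K⁻¹
  (B) V·A = J·C⁻¹·A = kg·m²·s⁻³
  (C) [kg·m⁻¹·s⁻²] / [kg·m⁻³] = m²·s⁻²
  (D) [magnetic flux] = kg·m²·s⁻²·A⁻¹  ← same
Only (D) matches kg·m²·s⁻²·A⁻¹.

(D)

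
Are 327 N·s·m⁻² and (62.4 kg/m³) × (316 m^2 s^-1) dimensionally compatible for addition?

Yes

Expand each in SI base units:
  327 N·s·m⁻²:  N·s·m⁻² = kg·m·s⁻²·s·m⁻² = kg·m⁻¹·s⁻¹
  (62.4 kg/m³) × (316 m^2 s^-1):  [kg·m⁻³] · [m²·s⁻¹] = kg·m⁻¹·s⁻¹
Both are kg·m⁻¹·s⁻¹, so they have the same dimensions and can be added.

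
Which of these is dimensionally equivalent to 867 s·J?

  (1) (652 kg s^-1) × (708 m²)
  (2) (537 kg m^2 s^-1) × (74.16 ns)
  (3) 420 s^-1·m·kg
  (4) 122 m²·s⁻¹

(1)

Reference: J·s = N·m·s = kg·m²·s⁻¹.
Each option:
  (1) [kg·s⁻¹] · [m²] = kg·m²·s⁻¹  ← same
  (2) [kg·m²·s⁻¹] · [s] = kg·m²
  (3) kg·m·s⁻¹
  (4) m²·s⁻¹
Only (1) matches kg·m²·s⁻¹.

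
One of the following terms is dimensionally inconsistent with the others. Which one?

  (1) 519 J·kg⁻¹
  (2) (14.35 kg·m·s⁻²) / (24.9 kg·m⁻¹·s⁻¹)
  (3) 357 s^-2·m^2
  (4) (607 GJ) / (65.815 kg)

(2)

Work out the base dimensions of each:
  (1) J·kg⁻¹ = N·m·kg⁻¹ = m²·s⁻²
  (2) [kg·m·s⁻²] / [kg·m⁻¹·s⁻¹] = m²·s⁻¹
  (3) m²·s⁻²
  (4) [kg·m²·s⁻²] / [kg] = m²·s⁻²
All reduce to m²·s⁻² except (2), which is m²·s⁻¹.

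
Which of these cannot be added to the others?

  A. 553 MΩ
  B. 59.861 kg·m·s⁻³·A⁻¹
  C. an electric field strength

A.

Work out the base dimensions of each:
  A. Ω = V·A⁻¹ = kg·m²·s⁻³·A⁻²
  B. kg·m·s⁻³·A⁻¹
  C. [electric field strength] = kg·m·s⁻³·A⁻¹
All reduce to kg·m·s⁻³·A⁻¹ except A., which is kg·m²·s⁻³·A⁻².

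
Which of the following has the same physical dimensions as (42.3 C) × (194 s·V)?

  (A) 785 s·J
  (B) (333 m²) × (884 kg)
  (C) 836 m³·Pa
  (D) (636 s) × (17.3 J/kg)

(A)

Reference: [s·A] · [kg·m²·s⁻²·A⁻¹] = kg·m²·s⁻¹.
Each option:
  (A) J·s = N·m·s = kg·m²·s⁻¹  ← same
  (B) [m²] · [kg] = kg·m²
  (C) Pa·m³ = N·m⁻²·m³ = kg·m²·s⁻²
  (D) [s] · [m²·s⁻²] = m²·s⁻¹
Only (A) matches kg·m²·s⁻¹.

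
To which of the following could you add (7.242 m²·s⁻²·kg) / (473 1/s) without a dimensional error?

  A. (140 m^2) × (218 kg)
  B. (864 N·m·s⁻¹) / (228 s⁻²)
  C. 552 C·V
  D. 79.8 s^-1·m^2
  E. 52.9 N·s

B.

Reference: [kg·m²·s⁻²] / [s⁻¹] = kg·m²·s⁻¹.
Each option:
  A. [m²] · [kg] = kg·m²
  B. [kg·m²·s⁻³] / [s⁻²] = kg·m²·s⁻¹  ← same
  C. C·V = s·A·J·C⁻¹ = kg·m²·s⁻²
  D. m²·s⁻¹
  E. N·s = kg·m·s⁻²·s = kg·m·s⁻¹
Only B. matches kg·m²·s⁻¹.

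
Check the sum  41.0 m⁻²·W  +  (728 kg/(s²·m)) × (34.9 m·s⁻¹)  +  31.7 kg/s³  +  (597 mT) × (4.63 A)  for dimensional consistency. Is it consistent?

Dimensions:
  41.0 m⁻²·W:  W·m⁻² = J·s⁻¹·m⁻² = kg·s⁻³
  (728 kg/(s²·m)) × (34.9 m·s⁻¹):  [kg·m⁻¹·s⁻²] · [m·s⁻¹] = kg·s⁻³
  31.7 kg/s³:  kg·s⁻³
  (597 mT) × (4.63 A):  [kg·s⁻²·A⁻¹] · [A] = kg·s⁻²
The terms do not share a single dimension (kg·s⁻² vs kg·s⁻³).

No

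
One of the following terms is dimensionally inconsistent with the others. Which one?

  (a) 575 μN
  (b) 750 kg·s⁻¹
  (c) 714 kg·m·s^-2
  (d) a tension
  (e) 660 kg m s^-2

Reduce each to base SI dimensions:
  (a) N = kg·m·s⁻²
  (b) kg·s⁻¹
  (c) kg·m·s⁻²
  (d) [tension] = kg·m·s⁻²
  (e) kg·m·s⁻²
All reduce to kg·m·s⁻² except (b), which is kg·s⁻¹.

(b)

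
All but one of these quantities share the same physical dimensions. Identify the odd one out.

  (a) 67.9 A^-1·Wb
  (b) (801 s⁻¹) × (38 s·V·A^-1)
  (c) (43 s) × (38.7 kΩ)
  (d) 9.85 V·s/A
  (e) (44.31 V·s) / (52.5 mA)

(b)

Reduce each to base SI dimensions:
  (a) Wb·A⁻¹ = V·s·A⁻¹ = kg·m²·s⁻²·A⁻²
  (b) [s⁻¹] · [kg·m²·s⁻²·A⁻²] = kg·m²·s⁻³·A⁻²
  (c) [s] · [kg·m²·s⁻³·A⁻²] = kg·m²·s⁻²·A⁻²
  (d) V·s·A⁻¹ = J·C⁻¹·s·A⁻¹ = kg·m²·s⁻²·A⁻²
  (e) [kg·m²·s⁻²·A⁻¹] / [A] = kg·m²·s⁻²·A⁻²
All reduce to kg·m²·s⁻²·A⁻² except (b), which is kg·m²·s⁻³·A⁻².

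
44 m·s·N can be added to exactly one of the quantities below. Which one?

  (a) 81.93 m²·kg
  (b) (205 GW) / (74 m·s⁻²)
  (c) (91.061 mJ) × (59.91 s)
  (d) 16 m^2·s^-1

(c)

Reference: N·m·s = kg·m·s⁻²·m·s = kg·m²·s⁻¹.
Each option:
  (a) kg·m²
  (b) [kg·m²·s⁻³] / [m·s⁻²] = kg·m·s⁻¹
  (c) [kg·m²·s⁻²] · [s] = kg·m²·s⁻¹  ← same
  (d) m²·s⁻¹
Only (c) matches kg·m²·s⁻¹.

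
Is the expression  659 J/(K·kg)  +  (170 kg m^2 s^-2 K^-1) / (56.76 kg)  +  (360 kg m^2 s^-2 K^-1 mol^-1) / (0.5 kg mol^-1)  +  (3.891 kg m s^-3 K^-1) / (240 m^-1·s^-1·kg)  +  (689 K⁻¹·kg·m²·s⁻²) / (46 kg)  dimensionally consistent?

Expand each in SI base units:
  659 J/(K·kg):  J·kg⁻¹·K⁻¹ = N·m·kg⁻¹·K⁻¹ = m²·s⁻²·K⁻¹
  (170 kg m^2 s^-2 K^-1) / (56.76 kg):  [kg·m²·s⁻²·K⁻¹] / [kg] = m²·s⁻²·K⁻¹
  (360 kg m^2 s^-2 K^-1 mol^-1) / (0.5 kg mol^-1):  [kg·m²·s⁻²·K⁻¹·mol⁻¹] / [kg·mol⁻¹] = m²·s⁻²·K⁻¹
  (3.891 kg m s^-3 K^-1) / (240 m^-1·s^-1·kg):  [kg·m·s⁻³·K⁻¹] / [kg·m⁻¹·s⁻¹] = m²·s⁻²·K⁻¹
  (689 K⁻¹·kg·m²·s⁻²) / (46 kg):  [kg·m²·s⁻²·K⁻¹] / [kg] = m²·s⁻²·K⁻¹
Every term reduces to m²·s⁻²·K⁻¹.

Yes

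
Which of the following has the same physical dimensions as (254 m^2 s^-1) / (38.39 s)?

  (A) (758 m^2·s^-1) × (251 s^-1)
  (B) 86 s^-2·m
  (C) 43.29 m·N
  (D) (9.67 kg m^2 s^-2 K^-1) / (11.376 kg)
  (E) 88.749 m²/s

(A)

Reference: [m²·s⁻¹] / [s] = m²·s⁻².
Each option:
  (A) [m²·s⁻¹] · [s⁻¹] = m²·s⁻²  ← same
  (B) m·s⁻²
  (C) N·m = kg·m·s⁻²·m = kg·m²·s⁻²
  (D) [kg·m²·s⁻²·K⁻¹] / [kg] = m²·s⁻²·K⁻¹
  (E) m²·s⁻¹
Only (A) matches m²·s⁻².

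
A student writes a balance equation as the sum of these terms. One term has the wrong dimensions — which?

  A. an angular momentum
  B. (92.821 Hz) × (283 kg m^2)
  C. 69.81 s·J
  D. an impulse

D.

Dimensions:
  A. [angular momentum] = kg·m²·s⁻¹
  B. [s⁻¹] · [kg·m²] = kg·m²·s⁻¹
  C. J·s = N·m·s = kg·m²·s⁻¹
  D. [impulse] = kg·m·s⁻¹
All reduce to kg·m²·s⁻¹ except D., which is kg·m·s⁻¹.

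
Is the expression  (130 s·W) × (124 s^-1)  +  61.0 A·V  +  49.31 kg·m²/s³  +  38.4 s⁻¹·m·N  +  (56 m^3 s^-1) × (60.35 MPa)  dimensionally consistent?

Yes

Reduce each to base SI dimensions:
  (130 s·W) × (124 s^-1):  [kg·m²·s⁻²] · [s⁻¹] = kg·m²·s⁻³
  61.0 A·V:  V·A = J·C⁻¹·A = kg·m²·s⁻³
  49.31 kg·m²/s³:  kg·m²·s⁻³
  38.4 s⁻¹·m·N:  N·m·s⁻¹ = kg·m·s⁻²·m·s⁻¹ = kg·m²·s⁻³
  (56 m^3 s^-1) × (60.35 MPa):  [m³·s⁻¹] · [kg·m⁻¹·s⁻²] = kg·m²·s⁻³
Every term reduces to kg·m²·s⁻³.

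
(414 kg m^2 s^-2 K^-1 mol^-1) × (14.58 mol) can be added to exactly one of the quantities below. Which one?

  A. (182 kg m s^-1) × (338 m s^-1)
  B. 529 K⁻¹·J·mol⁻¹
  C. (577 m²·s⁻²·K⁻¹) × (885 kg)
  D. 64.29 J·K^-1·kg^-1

Reference: [kg·m²·s⁻²·K⁻¹·mol⁻¹] · [mol] = kg·m²·s⁻²·K⁻¹.
Each option:
  A. [kg·m·s⁻¹] · [m·s⁻¹] = kg·m²·s⁻²
  B. J·mol⁻¹·K⁻¹ = N·m·mol⁻¹·K⁻¹ = kg·m²·s⁻²·K⁻¹·mol⁻¹
  C. [m²·s⁻²·K⁻¹] · [kg] = kg·m²·s⁻²·K⁻¹  ← same
  D. J·kg⁻¹·K⁻¹ = N·m·kg⁻¹·K⁻¹ = m²·s⁻²·K⁻¹
Only C. matches kg·m²·s⁻²·K⁻¹.

C.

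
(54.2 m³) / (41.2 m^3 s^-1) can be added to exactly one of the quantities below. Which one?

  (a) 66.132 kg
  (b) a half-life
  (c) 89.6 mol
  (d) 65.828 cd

Reference: [m³] / [m³·s⁻¹] = s.
Each option:
  (a) kg
  (b) [half-life] = s  ← same
  (c) mol
  (d) cd
Only (b) matches s.

(b)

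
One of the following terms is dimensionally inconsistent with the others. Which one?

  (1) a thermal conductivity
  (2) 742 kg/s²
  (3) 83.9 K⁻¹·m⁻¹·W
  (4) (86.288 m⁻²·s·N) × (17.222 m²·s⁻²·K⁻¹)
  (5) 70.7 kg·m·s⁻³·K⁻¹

Work out the base dimensions of each:
  (1) [thermal conductivity] = kg·m·s⁻³·K⁻¹
  (2) kg·s⁻²
  (3) W·m⁻¹·K⁻¹ = J·s⁻¹·m⁻¹·K⁻¹ = kg·m·s⁻³·K⁻¹
  (4) [kg·m⁻¹·s⁻¹] · [m²·s⁻²·K⁻¹] = kg·m·s⁻³·K⁻¹
  (5) kg·m·s⁻³·K⁻¹
All reduce to kg·m·s⁻³·K⁻¹ except (2), which is kg·s⁻².

(2)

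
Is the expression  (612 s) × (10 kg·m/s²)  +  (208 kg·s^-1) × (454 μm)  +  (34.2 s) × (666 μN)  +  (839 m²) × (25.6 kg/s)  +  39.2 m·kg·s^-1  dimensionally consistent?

No

Dimensions:
  (612 s) × (10 kg·m/s²):  [s] · [kg·m·s⁻²] = kg·m·s⁻¹
  (208 kg·s^-1) × (454 μm):  [kg·s⁻¹] · [m] = kg·m·s⁻¹
  (34.2 s) × (666 μN):  [s] · [kg·m·s⁻²] = kg·m·s⁻¹
  (839 m²) × (25.6 kg/s):  [m²] · [kg·s⁻¹] = kg·m²·s⁻¹
  39.2 m·kg·s^-1:  kg·m·s⁻¹
The terms do not share a single dimension (kg·m²·s⁻¹ vs kg·m·s⁻¹).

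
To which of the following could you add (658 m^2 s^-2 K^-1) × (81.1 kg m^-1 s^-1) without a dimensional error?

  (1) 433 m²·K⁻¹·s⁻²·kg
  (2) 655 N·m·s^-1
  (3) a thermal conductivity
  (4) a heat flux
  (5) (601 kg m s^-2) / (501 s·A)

(3)

Reference: [m²·s⁻²·K⁻¹] · [kg·m⁻¹·s⁻¹] = kg·m·s⁻³·K⁻¹.
Each option:
  (1) kg·m²·s⁻²·K⁻¹
  (2) N·m·s⁻¹ = kg·m·s⁻²·m·s⁻¹ = kg·m²·s⁻³
  (3) [thermal conductivity] = kg·m·s⁻³·K⁻¹  ← same
  (4) [heat flux] = kg·s⁻³
  (5) [kg·m·s⁻²] / [s·A] = kg·m·s⁻³·A⁻¹
Only (3) matches kg·m·s⁻³·K⁻¹.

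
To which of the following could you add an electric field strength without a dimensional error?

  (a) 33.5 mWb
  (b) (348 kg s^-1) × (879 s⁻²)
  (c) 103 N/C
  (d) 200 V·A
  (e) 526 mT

Reference: [electric field strength] = kg·m·s⁻³·A⁻¹.
Each option:
  (a) Wb = V·s = kg·m²·s⁻²·A⁻¹
  (b) [kg·s⁻¹] · [s⁻²] = kg·s⁻³
  (c) N·C⁻¹ = kg·m·s⁻²·(s·A)⁻¹ = kg·m·s⁻³·A⁻¹  ← same
  (d) V·A = J·C⁻¹·A = kg·m²·s⁻³
  (e) T = Wb·m⁻² = kg·s⁻²·A⁻¹
Only (c) matches kg·m·s⁻³·A⁻¹.

(c)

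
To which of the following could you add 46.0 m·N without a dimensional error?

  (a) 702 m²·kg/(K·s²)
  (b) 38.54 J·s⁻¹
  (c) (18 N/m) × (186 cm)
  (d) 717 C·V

(d)

Reference: N·m = kg·m·s⁻²·m = kg·m²·s⁻².
Each option:
  (a) kg·m²·s⁻²·K⁻¹
  (b) J·s⁻¹ = N·m·s⁻¹ = kg·m²·s⁻³
  (c) [kg·s⁻²] · [m] = kg·m·s⁻²
  (d) C·V = s·A·J·C⁻¹ = kg·m²·s⁻²  ← same
Only (d) matches kg·m²·s⁻².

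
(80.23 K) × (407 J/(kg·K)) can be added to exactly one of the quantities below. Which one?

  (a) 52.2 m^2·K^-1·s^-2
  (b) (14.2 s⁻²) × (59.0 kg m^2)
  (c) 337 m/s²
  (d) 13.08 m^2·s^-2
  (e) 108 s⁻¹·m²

Reference: [K] · [m²·s⁻²·K⁻¹] = m²·s⁻².
Each option:
  (a) m²·s⁻²·K⁻¹
  (b) [s⁻²] · [kg·m²] = kg·m²·s⁻²
  (c) m·s⁻²
  (d) m²·s⁻²  ← same
  (e) m²·s⁻¹
Only (d) matches m²·s⁻².

(d)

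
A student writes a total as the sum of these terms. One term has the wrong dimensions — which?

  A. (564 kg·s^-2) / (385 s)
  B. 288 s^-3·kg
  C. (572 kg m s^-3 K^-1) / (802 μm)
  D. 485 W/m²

C.

In SI base units:
  A. [kg·s⁻²] / [s] = kg·s⁻³
  B. kg·s⁻³
  C. [kg·m·s⁻³·K⁻¹] / [m] = kg·s⁻³·K⁻¹
  D. W·m⁻² = J·s⁻¹·m⁻² = kg·s⁻³
All reduce to kg·s⁻³ except C., which is kg·s⁻³·K⁻¹.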